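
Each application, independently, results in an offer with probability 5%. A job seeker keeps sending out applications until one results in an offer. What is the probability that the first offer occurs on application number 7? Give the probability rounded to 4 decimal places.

0.0368

Geometric (trials to first success), p = 0.05.
P(Y = 7) = (1−p)^6 · p = 0.73509 · 0.05 = 0.036755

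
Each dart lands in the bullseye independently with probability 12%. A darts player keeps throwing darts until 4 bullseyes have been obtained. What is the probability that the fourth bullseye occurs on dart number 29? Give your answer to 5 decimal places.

0.02781

Y = trial on which the fourth success occurs; negative binomial, r=4, p=0.12.
P(Y=29) = C(28,3) · p^4 · (1−p)^25
= 3276 · 0.00020736 · 0.040932 = 0.0278058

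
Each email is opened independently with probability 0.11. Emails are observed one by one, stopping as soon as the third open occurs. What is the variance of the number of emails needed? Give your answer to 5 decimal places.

220.66116

Y = total emails until the third success; negative binomial with r=3, p=0.11.
Var(Y) = r(1−p)/p² = 3·0.89 / 0.11² = 220.6611570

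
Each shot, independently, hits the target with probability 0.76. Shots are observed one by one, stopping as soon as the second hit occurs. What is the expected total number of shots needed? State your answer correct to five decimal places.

2.63158

Y = total shots until the second success; negative binomial with r=2, p=0.76.
E[Y] = r / p = 2 / 0.76 = 2.6315789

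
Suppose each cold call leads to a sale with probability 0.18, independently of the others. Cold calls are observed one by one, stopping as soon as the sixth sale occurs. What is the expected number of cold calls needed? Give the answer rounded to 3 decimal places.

33.333

Y = total cold calls until the sixth success; negative binomial with r=6, p=0.18.
E[Y] = r / p = 6 / 0.18 = 33.33333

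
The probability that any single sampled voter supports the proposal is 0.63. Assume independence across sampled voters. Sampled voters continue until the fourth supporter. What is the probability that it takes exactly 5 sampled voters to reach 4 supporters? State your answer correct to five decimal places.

Y = trial on which the fourth success occurs; negative binomial, r=4, p=0.63.
P(Y=5) = C(4,3) · p^4 · (1−p)^1
= 4 · 0.15753 · 0.37 = 0.2331438

0.23314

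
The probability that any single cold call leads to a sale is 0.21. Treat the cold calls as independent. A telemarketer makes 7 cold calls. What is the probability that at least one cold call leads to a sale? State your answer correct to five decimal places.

0.80796

P(at least one) = 1 − P(none) = 1 − (1 − 0.21)^7
= 1 − 0.1920391 = 0.8079609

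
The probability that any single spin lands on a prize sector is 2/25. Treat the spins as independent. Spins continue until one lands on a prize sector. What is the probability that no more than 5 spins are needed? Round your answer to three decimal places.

Y = number of spins to the first success; geometric, p = 0.08.
P(Y ≤ 5) = 1 − (1−p)^5 = 1 − 0.65908 = 0.34092

0.341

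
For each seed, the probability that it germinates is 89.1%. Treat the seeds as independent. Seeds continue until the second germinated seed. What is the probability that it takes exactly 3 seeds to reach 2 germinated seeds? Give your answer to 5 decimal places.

Y = trial on which the second success occurs; negative binomial, r=2, p=0.891.
P(Y=3) = C(2,1) · p^2 · (1−p)^1
= 2 · 0.79388 · 0.109 = 0.1730661

0.17307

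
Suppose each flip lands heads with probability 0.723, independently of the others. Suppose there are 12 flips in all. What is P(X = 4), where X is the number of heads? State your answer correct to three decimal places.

0.005

X ~ Binomial(n=12, p=0.723).
P(X=4) = C(12,4) · p^4 · (1−p)^8
= 495 · 0.27325 · 3.4661e-05 = 0.00469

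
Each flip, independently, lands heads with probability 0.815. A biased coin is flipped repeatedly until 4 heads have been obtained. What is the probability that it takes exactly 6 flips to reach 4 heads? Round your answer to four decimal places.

0.1510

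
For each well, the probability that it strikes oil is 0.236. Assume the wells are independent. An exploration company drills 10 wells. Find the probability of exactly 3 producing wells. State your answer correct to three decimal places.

X ~ Binomial(n=10, p=0.236).
P(X=3) = C(10,3) · p^3 · (1−p)^7
= 120 · 0.013144 · 0.15193 = 0.23965

0.240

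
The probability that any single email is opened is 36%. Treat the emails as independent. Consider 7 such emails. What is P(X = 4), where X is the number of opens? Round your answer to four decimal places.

X ~ Binomial(n=7, p=0.36).
P(X=4) = C(7,4) · p^4 · (1−p)^3
= 35 · 0.016796 · 0.26214 = 0.154105

0.1541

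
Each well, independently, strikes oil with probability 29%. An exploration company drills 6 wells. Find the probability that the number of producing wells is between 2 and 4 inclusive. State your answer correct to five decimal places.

0.54863

X ~ Binomial(6, 0.29); P(2 ≤ X ≤ 4) = Σ C(6,k) p^k (1−p)^(6−k) over k:
  k=2: C(6,2)·0.29^2·0.71^4 = 0.3205684
  k=3: C(6,3)·0.29^3·0.71^3 = 0.1745818
  k=4: C(6,4)·0.29^4·0.71^2 = 0.0534811
Total = 0.5486312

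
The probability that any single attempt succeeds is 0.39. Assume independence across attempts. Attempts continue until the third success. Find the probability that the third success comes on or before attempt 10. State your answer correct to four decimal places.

Finishing within 10 attempts ⇔ at least 3 successes in the first 10. With X ~ Binomial(10, 0.39), P(Y ≤ 10) = 1 − P(X ≤ 2).
  k=0: C(10,0)·0.39^0·0.61^10 = 0.007133
  k=1: C(10,1)·0.39^1·0.61^9 = 0.045607
  k=2: C(10,2)·0.39^2·0.61^8 = 0.131214
1 − 0.183955 = 0.816045

0.8160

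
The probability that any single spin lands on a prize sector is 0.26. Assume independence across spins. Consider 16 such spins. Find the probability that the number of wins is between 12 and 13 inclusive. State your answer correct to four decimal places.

X ~ Binomial(16, 0.26); P(12 ≤ X ≤ 13) = Σ C(16,k) p^k (1−p)^(16−k) over k:
  k=12: C(16,12)·0.26^12·0.74^4 = 0.000052
  k=13: C(16,13)·0.26^13·0.74^3 = 0.000006
Total = 0.000058

0.0001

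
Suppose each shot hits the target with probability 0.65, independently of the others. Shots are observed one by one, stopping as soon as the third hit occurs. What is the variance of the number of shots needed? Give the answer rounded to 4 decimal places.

Y = total shots until the third success; negative binomial with r=3, p=0.65.
Var(Y) = r(1−p)/p² = 3·0.35 / 0.65² = 2.485207

2.4852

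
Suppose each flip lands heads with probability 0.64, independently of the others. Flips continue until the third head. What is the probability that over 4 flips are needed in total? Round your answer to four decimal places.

0.4547

Needing more than 4 flips ⇔ fewer than 3 successes in the first 4. With X ~ Binomial(4, 0.64), P(Y > 4) = P(X ≤ 2).
  k=0: C(4,0)·0.64^0·0.36^4 = 0.016796
  k=1: C(4,1)·0.64^1·0.36^3 = 0.119439
  k=2: C(4,2)·0.64^2·0.36^2 = 0.318505
P(X ≤ 2) = 0.454740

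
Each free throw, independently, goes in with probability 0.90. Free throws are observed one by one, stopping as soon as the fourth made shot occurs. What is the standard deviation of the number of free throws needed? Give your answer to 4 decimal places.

0.7027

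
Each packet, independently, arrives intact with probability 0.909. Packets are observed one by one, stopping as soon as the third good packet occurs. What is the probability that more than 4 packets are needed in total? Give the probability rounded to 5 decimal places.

Needing more than 4 packets ⇔ fewer than 3 successes in the first 4. With X ~ Binomial(4, 0.909), P(Y > 4) = P(X ≤ 2).
  k=0: C(4,0)·0.909^0·0.091^4 = 0.0000686
  k=1: C(4,1)·0.909^1·0.091^3 = 0.0027400
  k=2: C(4,2)·0.909^2·0.091^2 = 0.0410546
P(X ≤ 2) = 0.0438632

0.04386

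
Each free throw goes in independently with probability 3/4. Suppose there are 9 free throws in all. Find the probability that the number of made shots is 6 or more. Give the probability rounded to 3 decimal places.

0.834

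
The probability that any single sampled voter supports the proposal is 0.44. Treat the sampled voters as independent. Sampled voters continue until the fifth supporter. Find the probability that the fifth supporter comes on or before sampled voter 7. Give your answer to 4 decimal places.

Finishing within 7 sampled voters ⇔ at least 5 successes in the first 7. With X ~ Binomial(7, 0.44), P(Y ≤ 7) = 1 − P(X ≤ 4).
  k=0: C(7,0)·0.44^0·0.56^7 = 0.017271
  k=1: C(7,1)·0.44^1·0.56^6 = 0.094990
  k=2: C(7,2)·0.44^2·0.56^5 = 0.223906
  k=3: C(7,3)·0.44^3·0.56^4 = 0.293210
  k=4: C(7,4)·0.44^4·0.56^3 = 0.230379
1 − 0.859755 = 0.140245

0.1402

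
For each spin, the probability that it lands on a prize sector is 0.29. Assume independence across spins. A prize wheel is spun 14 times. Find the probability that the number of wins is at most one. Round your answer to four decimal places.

0.0556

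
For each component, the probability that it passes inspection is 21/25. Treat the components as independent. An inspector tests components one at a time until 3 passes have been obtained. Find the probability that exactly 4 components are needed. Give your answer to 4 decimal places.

Y = trial on which the third success occurs; negative binomial, r=3, p=0.84.
P(Y=4) = C(3,2) · p^3 · (1−p)^1
= 3 · 0.5927 · 0.16 = 0.284498

0.2845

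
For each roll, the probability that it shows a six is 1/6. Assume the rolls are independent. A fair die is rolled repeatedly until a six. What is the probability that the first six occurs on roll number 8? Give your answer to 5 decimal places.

0.04651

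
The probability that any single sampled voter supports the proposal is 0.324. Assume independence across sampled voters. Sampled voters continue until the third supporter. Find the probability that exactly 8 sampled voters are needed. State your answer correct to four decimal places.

0.1008

Y = trial on which the third success occurs; negative binomial, r=3, p=0.324.
P(Y=8) = C(7,2) · p^3 · (1−p)^5
= 21 · 0.034012 · 0.14117 = 0.100830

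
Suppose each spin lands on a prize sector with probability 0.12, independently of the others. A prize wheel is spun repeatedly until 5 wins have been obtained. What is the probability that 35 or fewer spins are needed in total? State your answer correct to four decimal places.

Finishing within 35 spins ⇔ at least 5 successes in the first 35. With X ~ Binomial(35, 0.12), P(Y ≤ 35) = 1 − P(X ≤ 4).
  k=0: C(35,0)·0.12^0·0.88^35 = 0.011400
  k=1: C(35,1)·0.12^1·0.88^34 = 0.054408
  k=2: C(35,2)·0.12^2·0.88^33 = 0.126127
  k=3: C(35,3)·0.12^3·0.88^32 = 0.189190
  k=4: C(35,4)·0.12^4·0.88^31 = 0.206389
1 − 0.587514 = 0.412486

0.4125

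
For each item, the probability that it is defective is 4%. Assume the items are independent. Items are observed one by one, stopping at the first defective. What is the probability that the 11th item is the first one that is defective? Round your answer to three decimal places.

0.027

Geometric (trials to first success), p = 0.04.
P(Y = 11) = (1−p)^10 · p = 0.66483 · 0.04 = 0.02659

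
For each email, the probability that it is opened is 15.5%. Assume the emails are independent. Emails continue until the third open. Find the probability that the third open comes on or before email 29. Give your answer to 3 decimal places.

0.849

Finishing within 29 emails ⇔ at least 3 successes in the first 29. With X ~ Binomial(29, 0.155), P(Y ≤ 29) = 1 − P(X ≤ 2).
  k=0: C(29,0)·0.155^0·0.845^29 = 0.00757
  k=1: C(29,1)·0.155^1·0.845^28 = 0.04025
  k=2: C(29,2)·0.155^2·0.845^27 = 0.10335
1 − 0.15116 = 0.84884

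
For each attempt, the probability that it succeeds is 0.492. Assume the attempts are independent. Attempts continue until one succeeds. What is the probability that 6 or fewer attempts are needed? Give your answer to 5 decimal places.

0.98281

Y = number of attempts to the first success; geometric, p = 0.492.
P(Y ≤ 6) = 1 − (1−p)^6 = 1 − 0.0171863 = 0.9828137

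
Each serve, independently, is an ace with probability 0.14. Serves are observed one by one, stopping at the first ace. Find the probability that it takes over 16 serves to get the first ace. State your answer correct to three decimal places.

0.090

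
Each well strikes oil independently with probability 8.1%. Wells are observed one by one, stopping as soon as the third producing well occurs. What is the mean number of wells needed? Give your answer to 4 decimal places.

37.0370

Y = total wells until the third success; negative binomial with r=3, p=0.081.
E[Y] = r / p = 3 / 0.081 = 37.037037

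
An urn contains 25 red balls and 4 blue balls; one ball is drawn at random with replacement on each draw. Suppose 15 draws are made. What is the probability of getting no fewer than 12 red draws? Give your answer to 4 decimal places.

0.8582

X ~ Binomial(15, 0.862069); P(X ≥ 12) = Σ C(15,k) p^k (1−p)^(15−k) over k:
  k=12: C(15,12)·0.862069^12·0.137931^3 = 0.201141
  k=13: C(15,13)·0.862069^13·0.137931^2 = 0.290108
  k=14: C(15,14)·0.862069^14·0.137931^1 = 0.259025
  k=15: C(15,15)·0.862069^15·0.137931^0 = 0.107927
Total = 0.858201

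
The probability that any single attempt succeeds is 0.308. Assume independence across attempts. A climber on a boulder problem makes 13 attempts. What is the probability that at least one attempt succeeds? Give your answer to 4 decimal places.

0.9917

P(at least one) = 1 − P(none) = 1 − (1 − 0.308)^13
= 1 − 0.008344 = 0.991656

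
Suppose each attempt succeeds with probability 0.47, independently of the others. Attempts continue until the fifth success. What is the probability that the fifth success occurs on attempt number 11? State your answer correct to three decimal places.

Y = trial on which the fifth success occurs; negative binomial, r=5, p=0.47.
P(Y=11) = C(10,4) · p^5 · (1−p)^6
= 210 · 0.022935 · 0.022164 = 0.10675

0.107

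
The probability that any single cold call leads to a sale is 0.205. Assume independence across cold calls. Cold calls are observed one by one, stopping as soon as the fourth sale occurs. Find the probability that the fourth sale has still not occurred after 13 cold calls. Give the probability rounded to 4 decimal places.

Needing more than 13 cold calls ⇔ fewer than 4 successes in the first 13. With X ~ Binomial(13, 0.205), P(Y > 13) = P(X ≤ 3).
  k=0: C(13,0)·0.205^0·0.795^13 = 0.050673
  k=1: C(13,1)·0.205^1·0.795^12 = 0.169865
  k=2: C(13,2)·0.205^2·0.795^11 = 0.262809
  k=3: C(13,3)·0.205^3·0.795^10 = 0.248484
P(X ≤ 3) = 0.731831

0.7318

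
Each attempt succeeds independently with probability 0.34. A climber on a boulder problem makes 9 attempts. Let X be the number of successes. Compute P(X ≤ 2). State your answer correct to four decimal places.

X ~ Binomial(9, 0.34); P(X ≤ 2) = Σ C(9,k) p^k (1−p)^(9−k) over k:
  k=0: C(9,0)·0.34^0·0.66^9 = 0.023763
  k=1: C(9,1)·0.34^1·0.66^8 = 0.110172
  k=2: C(9,2)·0.34^2·0.66^7 = 0.227022
Total = 0.360957

0.3610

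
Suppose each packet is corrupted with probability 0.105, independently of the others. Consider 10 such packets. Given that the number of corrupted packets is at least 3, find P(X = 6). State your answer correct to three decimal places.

0.002

X ~ Binomial(10, 0.105). Want P(X=6 | X≥3) = P(X=6) / P(X≥3).
P(X=6) = C(10,6)·0.105^6·0.895^4 = 0.00018
P(X≥3) = 1 − 0.32978 − 0.38690 − 0.20426 = 0.07906
Ratio = 0.00018 / 0.07906 = 0.00228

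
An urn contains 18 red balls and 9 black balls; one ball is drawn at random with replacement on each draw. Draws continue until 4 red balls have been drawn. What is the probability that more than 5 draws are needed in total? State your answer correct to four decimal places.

0.5391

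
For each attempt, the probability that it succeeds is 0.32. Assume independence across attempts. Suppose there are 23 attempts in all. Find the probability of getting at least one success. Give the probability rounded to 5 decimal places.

P(at least one) = 1 − P(none) = 1 − (1 − 0.32)^23
= 1 − 0.0001405 = 0.9998595

0.99986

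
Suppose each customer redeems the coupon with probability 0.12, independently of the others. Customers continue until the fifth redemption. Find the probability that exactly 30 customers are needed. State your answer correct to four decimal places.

Y = trial on which the fifth success occurs; negative binomial, r=5, p=0.12.
P(Y=30) = C(29,4) · p^5 · (1−p)^25
= 23751 · 2.4883e-05 · 0.040932 = 0.024191

0.0242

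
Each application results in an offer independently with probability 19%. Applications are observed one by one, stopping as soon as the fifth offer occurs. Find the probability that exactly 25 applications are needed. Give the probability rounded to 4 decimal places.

0.0389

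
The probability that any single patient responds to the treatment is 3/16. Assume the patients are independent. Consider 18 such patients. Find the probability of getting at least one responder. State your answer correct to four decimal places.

P(at least one) = 1 − P(none) = 1 − (1 − 0.1875)^18
= 1 − 0.023813 = 0.976187

0.9762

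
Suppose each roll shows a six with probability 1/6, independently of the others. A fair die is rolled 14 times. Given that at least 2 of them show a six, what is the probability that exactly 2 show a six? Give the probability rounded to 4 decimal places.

0.4027

X ~ Binomial(14, 0.166667). Want P(X=2 | X≥2) = P(X=2) / P(X≥2).
P(X=2) = C(14,2)·0.166667^2·0.833333^12 = 0.283507
P(X≥2) = 1 − 0.077887 − 0.218082 = 0.704031
Ratio = 0.283507 / 0.704031 = 0.402691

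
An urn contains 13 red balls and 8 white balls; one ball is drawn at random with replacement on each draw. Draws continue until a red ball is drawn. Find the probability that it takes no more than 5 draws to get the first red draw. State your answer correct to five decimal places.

Y = number of draws to the first success; geometric, p = 0.619048.
P(Y ≤ 5) = 1 − (1−p)^5 = 1 − 0.0080233 = 0.9919767

0.99198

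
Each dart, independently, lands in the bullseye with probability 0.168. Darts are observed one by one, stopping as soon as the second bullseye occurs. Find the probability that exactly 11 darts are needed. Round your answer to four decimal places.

Y = trial on which the second success occurs; negative binomial, r=2, p=0.168.
P(Y=11) = C(10,1) · p^2 · (1−p)^9
= 10 · 0.028224 · 0.19103 = 0.053917

0.0539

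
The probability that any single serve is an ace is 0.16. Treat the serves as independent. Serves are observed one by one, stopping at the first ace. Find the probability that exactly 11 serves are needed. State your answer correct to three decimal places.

Geometric (trials to first success), p = 0.16.
P(Y = 11) = (1−p)^10 · p = 0.1749 · 0.16 = 0.02798

0.028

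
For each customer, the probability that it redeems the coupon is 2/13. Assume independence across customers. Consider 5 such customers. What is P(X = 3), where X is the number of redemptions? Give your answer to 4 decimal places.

X ~ Binomial(n=5, p=0.153846).
P(X=3) = C(5,3) · p^3 · (1−p)^2
= 10 · 0.0036413 · 0.71598 = 0.026071

0.0261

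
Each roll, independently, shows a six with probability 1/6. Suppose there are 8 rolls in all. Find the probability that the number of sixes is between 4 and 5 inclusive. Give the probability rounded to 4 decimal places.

0.0302

X ~ Binomial(8, 0.166667); P(4 ≤ X ≤ 5) = Σ C(8,k) p^k (1−p)^(8−k) over k:
  k=4: C(8,4)·0.166667^4·0.833333^4 = 0.026048
  k=5: C(8,5)·0.166667^5·0.833333^3 = 0.004168
Total = 0.030215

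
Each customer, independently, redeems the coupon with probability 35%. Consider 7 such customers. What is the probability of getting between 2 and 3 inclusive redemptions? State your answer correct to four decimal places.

X ~ Binomial(7, 0.35); P(2 ≤ X ≤ 3) = Σ C(7,k) p^k (1−p)^(7−k) over k:
  k=2: C(7,2)·0.35^2·0.65^5 = 0.298485
  k=3: C(7,3)·0.35^3·0.65^4 = 0.267871
Total = 0.566356

0.5664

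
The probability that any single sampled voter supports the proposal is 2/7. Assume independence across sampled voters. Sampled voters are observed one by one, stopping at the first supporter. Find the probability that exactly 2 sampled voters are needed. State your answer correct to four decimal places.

Geometric (trials to first success), p = 0.285714.
P(Y = 2) = (1−p)^1 · p = 0.71429 · 0.285714 = 0.204082

0.2041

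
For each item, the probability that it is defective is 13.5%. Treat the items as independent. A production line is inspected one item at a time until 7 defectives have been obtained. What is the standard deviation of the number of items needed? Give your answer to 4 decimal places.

18.2273

Y = total items until the seventh success; negative binomial with r=7, p=0.135.
SD(Y) = √[r(1−p)/p²] = √(332.235940) = 18.227340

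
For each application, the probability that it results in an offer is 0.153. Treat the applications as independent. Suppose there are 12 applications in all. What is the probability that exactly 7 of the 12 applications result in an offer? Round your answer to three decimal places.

0.001

X ~ Binomial(n=12, p=0.153).
P(X=7) = C(12,7) · p^7 · (1−p)^5
= 792 · 1.9626e-06 · 0.43593 = 0.00068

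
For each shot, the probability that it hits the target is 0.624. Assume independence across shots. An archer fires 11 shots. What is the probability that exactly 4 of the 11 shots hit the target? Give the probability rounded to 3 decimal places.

X ~ Binomial(n=11, p=0.624).
P(X=4) = C(11,4) · p^4 · (1−p)^7
= 330 · 0.15161 · 0.0010625 = 0.05316

0.053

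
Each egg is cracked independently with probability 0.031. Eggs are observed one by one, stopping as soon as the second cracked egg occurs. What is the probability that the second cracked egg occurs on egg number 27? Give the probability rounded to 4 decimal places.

Y = trial on which the second success occurs; negative binomial, r=2, p=0.031.
P(Y=27) = C(26,1) · p^2 · (1−p)^25
= 26 · 0.000961 · 0.45509 = 0.011371

0.0114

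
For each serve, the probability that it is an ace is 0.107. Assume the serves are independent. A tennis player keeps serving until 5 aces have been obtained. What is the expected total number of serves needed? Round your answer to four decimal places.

46.7290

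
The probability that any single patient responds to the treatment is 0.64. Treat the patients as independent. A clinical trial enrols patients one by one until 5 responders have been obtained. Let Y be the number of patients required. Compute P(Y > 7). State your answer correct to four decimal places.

0.4906

Needing more than 7 patients ⇔ fewer than 5 successes in the first 7. With X ~ Binomial(7, 0.64), P(Y > 7) = P(X ≤ 4).
  k=0: C(7,0)·0.64^0·0.36^7 = 0.000784
  k=1: C(7,1)·0.64^1·0.36^6 = 0.009752
  k=2: C(7,2)·0.64^2·0.36^5 = 0.052011
  k=3: C(7,3)·0.64^3·0.36^4 = 0.154105
  k=4: C(7,4)·0.64^4·0.36^3 = 0.273965
P(X ≤ 4) = 0.490617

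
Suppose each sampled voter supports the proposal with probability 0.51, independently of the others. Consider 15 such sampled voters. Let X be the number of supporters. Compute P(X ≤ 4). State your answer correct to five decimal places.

X ~ Binomial(15, 0.51); P(X ≤ 4) = Σ C(15,k) p^k (1−p)^(15−k) over k:
  k=0: C(15,0)·0.51^0·0.49^15 = 0.0000225
  k=1: C(15,1)·0.51^1·0.49^14 = 0.0003519
  k=2: C(15,2)·0.51^2·0.49^13 = 0.0025638
  k=3: C(15,3)·0.51^3·0.49^12 = 0.0115631
  k=4: C(15,4)·0.51^4·0.49^11 = 0.0361052
Total = 0.0506066

0.05061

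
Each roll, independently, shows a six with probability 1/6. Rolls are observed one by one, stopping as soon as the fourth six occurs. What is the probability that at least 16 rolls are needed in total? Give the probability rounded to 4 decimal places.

Needing more than 15 rolls ⇔ fewer than 4 successes in the first 15. With X ~ Binomial(15, 0.166667), P(Y > 15) = P(X ≤ 3).
  k=0: C(15,0)·0.166667^0·0.833333^15 = 0.064905
  k=1: C(15,1)·0.166667^1·0.833333^14 = 0.194716
  k=2: C(15,2)·0.166667^2·0.833333^13 = 0.272603
  k=3: C(15,3)·0.166667^3·0.833333^12 = 0.236256
P(X ≤ 3) = 0.768481

0.7685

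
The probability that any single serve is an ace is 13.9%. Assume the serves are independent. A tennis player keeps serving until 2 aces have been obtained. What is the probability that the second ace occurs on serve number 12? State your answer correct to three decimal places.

Y = trial on which the second success occurs; negative binomial, r=2, p=0.139.
P(Y=12) = C(11,1) · p^2 · (1−p)^10
= 11 · 0.019321 · 0.22389 = 0.04758

0.048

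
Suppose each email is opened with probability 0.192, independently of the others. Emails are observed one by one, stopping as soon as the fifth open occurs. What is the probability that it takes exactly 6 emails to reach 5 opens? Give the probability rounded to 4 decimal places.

Y = trial on which the fifth success occurs; negative binomial, r=5, p=0.192.
P(Y=6) = C(5,4) · p^5 · (1−p)^1
= 5 · 0.00026092 · 0.808 = 0.001054

0.0011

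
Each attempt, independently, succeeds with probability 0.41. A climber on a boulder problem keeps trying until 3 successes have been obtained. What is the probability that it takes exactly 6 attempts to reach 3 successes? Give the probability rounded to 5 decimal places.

Y = trial on which the third success occurs; negative binomial, r=3, p=0.41.
P(Y=6) = C(5,2) · p^3 · (1−p)^3
= 10 · 0.068921 · 0.20538 = 0.1415493

0.14155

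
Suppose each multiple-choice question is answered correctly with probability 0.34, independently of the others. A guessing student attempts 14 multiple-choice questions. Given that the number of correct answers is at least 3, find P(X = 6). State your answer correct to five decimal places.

X ~ Binomial(14, 0.34). Want P(X=6 | X≥3) = P(X=6) / P(X≥3).
P(X=6) = C(14,6)·0.34^6·0.66^8 = 0.1670246
P(X≥3) = 1 − 0.0029759 − 0.0214624 − 0.0718665 = 0.9036952
Ratio = 0.1670246 / 0.9036952 = 0.1848240

0.18482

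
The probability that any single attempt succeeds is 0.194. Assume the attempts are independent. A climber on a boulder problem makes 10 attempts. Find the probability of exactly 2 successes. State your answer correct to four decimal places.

0.3016

X ~ Binomial(n=10, p=0.194).
P(X=2) = C(10,2) · p^2 · (1−p)^8
= 45 · 0.037636 · 0.17811 = 0.301645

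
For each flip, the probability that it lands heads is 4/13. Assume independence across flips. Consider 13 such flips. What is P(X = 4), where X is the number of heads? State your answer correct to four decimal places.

X ~ Binomial(n=13, p=0.307692).
P(X=4) = C(13,4) · p^4 · (1−p)^9
= 715 · 0.0089633 · 0.036534 = 0.234134

0.2341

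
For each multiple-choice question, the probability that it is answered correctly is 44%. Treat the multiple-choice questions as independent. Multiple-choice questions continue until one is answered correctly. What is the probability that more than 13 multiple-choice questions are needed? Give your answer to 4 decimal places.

0.0005

Y = number of multiple-choice questions to the first success; geometric, p = 0.44.
P(Y > 13) = P(first 13 all fail) = (1−p)^13 = 0.000533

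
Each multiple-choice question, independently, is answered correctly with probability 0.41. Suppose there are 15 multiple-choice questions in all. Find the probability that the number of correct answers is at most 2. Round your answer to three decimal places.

X ~ Binomial(15, 0.41); P(X ≤ 2) = Σ C(15,k) p^k (1−p)^(15−k) over k:
  k=0: C(15,0)·0.41^0·0.59^15 = 0.00037
  k=1: C(15,1)·0.41^1·0.59^14 = 0.00381
  k=2: C(15,2)·0.41^2·0.59^13 = 0.01853
Total = 0.02270

0.023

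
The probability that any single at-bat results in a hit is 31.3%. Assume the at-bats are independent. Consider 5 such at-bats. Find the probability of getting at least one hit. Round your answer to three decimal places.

P(at least one) = 1 − P(none) = 1 − (1 − 0.313)^5
= 1 − 0.15303 = 0.84697

0.847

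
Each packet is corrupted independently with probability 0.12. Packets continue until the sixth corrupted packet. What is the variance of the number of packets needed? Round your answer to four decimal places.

366.6667

Y = total packets until the sixth success; negative binomial with r=6, p=0.12.
Var(Y) = r(1−p)/p² = 6·0.88 / 0.12² = 366.666667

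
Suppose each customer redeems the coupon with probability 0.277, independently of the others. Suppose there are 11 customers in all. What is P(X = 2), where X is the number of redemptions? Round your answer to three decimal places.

0.228

X ~ Binomial(n=11, p=0.277).
P(X=2) = C(11,2) · p^2 · (1−p)^9
= 55 · 0.076729 · 0.053981 = 0.22781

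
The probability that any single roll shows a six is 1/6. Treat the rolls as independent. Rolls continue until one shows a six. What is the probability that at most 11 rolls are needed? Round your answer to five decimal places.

0.86541

Y = number of rolls to the first success; geometric, p = 0.166667.
P(Y ≤ 11) = 1 − (1−p)^11 = 1 − 0.1345880 = 0.8654120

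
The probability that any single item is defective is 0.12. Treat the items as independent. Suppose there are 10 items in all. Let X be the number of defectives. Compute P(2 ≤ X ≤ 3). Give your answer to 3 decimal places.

0.318

X ~ Binomial(10, 0.12); P(2 ≤ X ≤ 3) = Σ C(10,k) p^k (1−p)^(10−k) over k:
  k=2: C(10,2)·0.12^2·0.88^8 = 0.23304
  k=3: C(10,3)·0.12^3·0.88^7 = 0.08474
Total = 0.31779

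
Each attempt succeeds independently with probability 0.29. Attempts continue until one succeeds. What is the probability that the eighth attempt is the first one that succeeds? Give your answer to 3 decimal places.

0.026

Geometric (trials to first success), p = 0.29.
P(Y = 8) = (1−p)^7 · p = 0.090951 · 0.29 = 0.02638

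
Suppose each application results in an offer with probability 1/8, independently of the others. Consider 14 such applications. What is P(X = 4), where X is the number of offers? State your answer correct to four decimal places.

0.0643

X ~ Binomial(n=14, p=0.125).
P(X=4) = C(14,4) · p^4 · (1−p)^10
= 1001 · 0.00024414 · 0.26308 = 0.064292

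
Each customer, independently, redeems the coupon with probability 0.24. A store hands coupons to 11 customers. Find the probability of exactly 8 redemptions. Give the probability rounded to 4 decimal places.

X ~ Binomial(n=11, p=0.24).
P(X=8) = C(11,8) · p^8 · (1−p)^3
= 165 · 1.1008e-05 · 0.43898 = 0.000797

0.0008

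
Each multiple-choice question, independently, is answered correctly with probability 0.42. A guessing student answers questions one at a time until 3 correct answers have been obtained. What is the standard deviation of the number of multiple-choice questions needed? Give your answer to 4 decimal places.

Y = total multiple-choice questions until the third success; negative binomial with r=3, p=0.42.
SD(Y) = √[r(1−p)/p²] = √(9.863946) = 3.140692

3.1407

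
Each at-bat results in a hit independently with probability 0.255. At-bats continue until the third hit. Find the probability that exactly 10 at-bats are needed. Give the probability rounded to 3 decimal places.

Y = trial on which the third success occurs; negative binomial, r=3, p=0.255.
P(Y=10) = C(9,2) · p^3 · (1−p)^7
= 36 · 0.016581 · 0.12738 = 0.07604

0.076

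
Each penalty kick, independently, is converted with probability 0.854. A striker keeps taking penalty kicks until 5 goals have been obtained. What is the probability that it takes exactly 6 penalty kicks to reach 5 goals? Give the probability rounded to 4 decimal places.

Y = trial on which the fifth success occurs; negative binomial, r=5, p=0.854.
P(Y=6) = C(5,4) · p^5 · (1−p)^1
= 5 · 0.45424 · 0.146 = 0.331598

0.3316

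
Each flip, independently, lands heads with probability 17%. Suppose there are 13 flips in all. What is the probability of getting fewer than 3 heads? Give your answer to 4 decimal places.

X ~ Binomial(13, 0.17); P(X ≤ 2) = Σ C(13,k) p^k (1−p)^(13−k) over k:
  k=0: C(13,0)·0.17^0·0.83^13 = 0.088719
  k=1: C(13,1)·0.17^1·0.83^12 = 0.236227
  k=2: C(13,2)·0.17^2·0.83^11 = 0.290303
Total = 0.615249

0.6152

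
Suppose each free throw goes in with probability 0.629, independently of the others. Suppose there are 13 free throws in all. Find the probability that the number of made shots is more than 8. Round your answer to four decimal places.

X ~ Binomial(13, 0.629); P(X ≥ 9) = Σ C(13,k) p^k (1−p)^(13−k) over k:
  k=9: C(13,9)·0.629^9·0.371^4 = 0.208765
  k=10: C(13,10)·0.629^10·0.371^3 = 0.141577
  k=11: C(13,11)·0.629^11·0.371^2 = 0.065464
  k=12: C(13,12)·0.629^12·0.371^1 = 0.018498
  k=13: C(13,13)·0.629^13·0.371^0 = 0.002412
Total = 0.436716

0.4367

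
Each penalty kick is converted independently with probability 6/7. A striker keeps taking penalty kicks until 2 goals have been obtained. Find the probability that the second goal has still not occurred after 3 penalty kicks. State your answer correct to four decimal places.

0.0554

Needing more than 3 penalty kicks ⇔ fewer than 2 successes in the first 3. With X ~ Binomial(3, 0.857143), P(Y > 3) = P(X ≤ 1).
  k=0: C(3,0)·0.857143^0·0.142857^3 = 0.002915
  k=1: C(3,1)·0.857143^1·0.142857^2 = 0.052478
P(X ≤ 1) = 0.055394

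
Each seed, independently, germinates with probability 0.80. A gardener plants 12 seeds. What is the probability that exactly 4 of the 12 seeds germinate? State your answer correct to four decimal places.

X ~ Binomial(n=12, p=0.80).
P(X=4) = C(12,4) · p^4 · (1−p)^8
= 495 · 0.4096 · 2.56e-06 = 0.000519

0.0005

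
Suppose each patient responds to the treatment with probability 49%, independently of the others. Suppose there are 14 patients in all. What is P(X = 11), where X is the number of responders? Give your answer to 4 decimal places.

X ~ Binomial(n=14, p=0.49).
P(X=11) = C(14,11) · p^11 · (1−p)^3
= 364 · 0.00039098 · 0.13265 = 0.018879

0.0189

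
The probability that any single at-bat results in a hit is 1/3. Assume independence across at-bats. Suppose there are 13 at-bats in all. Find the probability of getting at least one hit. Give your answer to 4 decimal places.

0.9949

P(at least one) = 1 − P(none) = 1 − (1 − 0.333333)^13
= 1 − 0.005138 = 0.994862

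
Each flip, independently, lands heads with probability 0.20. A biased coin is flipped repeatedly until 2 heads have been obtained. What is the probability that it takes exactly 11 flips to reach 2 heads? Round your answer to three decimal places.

0.054

Y = trial on which the second success occurs; negative binomial, r=2, p=0.20.
P(Y=11) = C(10,1) · p^2 · (1−p)^9
= 10 · 0.04 · 0.13422 = 0.05369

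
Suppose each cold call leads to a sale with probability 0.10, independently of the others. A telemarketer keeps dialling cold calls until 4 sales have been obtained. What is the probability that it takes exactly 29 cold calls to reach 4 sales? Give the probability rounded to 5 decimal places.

0.02352

Y = trial on which the fourth success occurs; negative binomial, r=4, p=0.10.
P(Y=29) = C(28,3) · p^4 · (1−p)^25
= 3276 · 0.0001 · 0.07179 = 0.0235183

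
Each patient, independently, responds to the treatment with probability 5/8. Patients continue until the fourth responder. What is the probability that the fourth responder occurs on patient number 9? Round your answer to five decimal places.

0.06337

Y = trial on which the fourth success occurs; negative binomial, r=4, p=0.625.
P(Y=9) = C(8,3) · p^4 · (1−p)^5
= 56 · 0.15259 · 0.0074158 = 0.0633672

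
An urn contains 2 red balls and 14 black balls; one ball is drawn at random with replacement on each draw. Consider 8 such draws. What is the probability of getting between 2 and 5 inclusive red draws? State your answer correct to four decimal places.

0.2636

X ~ Binomial(8, 0.125); P(2 ≤ X ≤ 5) = Σ C(8,k) p^k (1−p)^(8−k) over k:
  k=2: C(8,2)·0.125^2·0.875^6 = 0.196348
  k=3: C(8,3)·0.125^3·0.875^5 = 0.056099
  k=4: C(8,4)·0.125^4·0.875^4 = 0.010018
  k=5: C(8,5)·0.125^5·0.875^3 = 0.001145
Total = 0.263610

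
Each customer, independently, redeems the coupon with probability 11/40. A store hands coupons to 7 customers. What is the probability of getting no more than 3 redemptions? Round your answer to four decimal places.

0.9040

X ~ Binomial(7, 0.275); P(X ≤ 3) = Σ C(7,k) p^k (1−p)^(7−k) over k:
  k=0: C(7,0)·0.275^0·0.725^7 = 0.105285
  k=1: C(7,1)·0.275^1·0.725^6 = 0.279550
  k=2: C(7,2)·0.275^2·0.725^5 = 0.318108
  k=3: C(7,3)·0.275^3·0.725^4 = 0.201103
Total = 0.904045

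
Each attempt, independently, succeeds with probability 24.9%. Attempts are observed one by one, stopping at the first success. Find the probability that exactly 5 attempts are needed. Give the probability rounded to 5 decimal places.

0.07921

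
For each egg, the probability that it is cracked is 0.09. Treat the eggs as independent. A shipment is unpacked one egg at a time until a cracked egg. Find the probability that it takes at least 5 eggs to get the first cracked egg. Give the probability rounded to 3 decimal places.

Y = number of eggs to the first success; geometric, p = 0.09.
P(Y > 4) = P(first 4 all fail) = (1−p)^4 = 0.68575

0.686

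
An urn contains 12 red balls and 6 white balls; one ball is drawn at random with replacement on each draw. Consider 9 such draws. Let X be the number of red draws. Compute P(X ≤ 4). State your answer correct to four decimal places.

0.1448

X ~ Binomial(9, 0.666667); P(X ≤ 4) = Σ C(9,k) p^k (1−p)^(9−k) over k:
  k=0: C(9,0)·0.666667^0·0.333333^9 = 0.000051
  k=1: C(9,1)·0.666667^1·0.333333^8 = 0.000914
  k=2: C(9,2)·0.666667^2·0.333333^7 = 0.007316
  k=3: C(9,3)·0.666667^3·0.333333^6 = 0.034141
  k=4: C(9,4)·0.666667^4·0.333333^5 = 0.102423
Total = 0.144846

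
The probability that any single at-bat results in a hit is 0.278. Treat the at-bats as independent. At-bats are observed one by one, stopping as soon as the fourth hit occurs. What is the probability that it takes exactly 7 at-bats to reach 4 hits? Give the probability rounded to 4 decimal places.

0.0450

Y = trial on which the fourth success occurs; negative binomial, r=4, p=0.278.
P(Y=7) = C(6,3) · p^4 · (1−p)^3
= 20 · 0.0059728 · 0.37637 = 0.044959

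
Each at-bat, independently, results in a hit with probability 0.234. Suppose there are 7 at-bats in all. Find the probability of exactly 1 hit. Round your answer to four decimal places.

0.3309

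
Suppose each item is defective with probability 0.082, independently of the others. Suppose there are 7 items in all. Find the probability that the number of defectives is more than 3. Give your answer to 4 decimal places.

0.0013

X ~ Binomial(7, 0.082); P(X ≥ 4) = Σ C(7,k) p^k (1−p)^(7−k) over k:
  k=4: C(7,4)·0.082^4·0.918^3 = 0.001224
  k=5: C(7,5)·0.082^5·0.918^2 = 0.000066
  k=6: C(7,6)·0.082^6·0.918^1 = 0.000002
  k=7: C(7,7)·0.082^7·0.918^0 = 0.000000
Total = 0.001292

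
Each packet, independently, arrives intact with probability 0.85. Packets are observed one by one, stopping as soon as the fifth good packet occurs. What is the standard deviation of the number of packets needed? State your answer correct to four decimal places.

1.0189

Y = total packets until the fifth success; negative binomial with r=5, p=0.85.
SD(Y) = √[r(1−p)/p²] = √(1.038062) = 1.018853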